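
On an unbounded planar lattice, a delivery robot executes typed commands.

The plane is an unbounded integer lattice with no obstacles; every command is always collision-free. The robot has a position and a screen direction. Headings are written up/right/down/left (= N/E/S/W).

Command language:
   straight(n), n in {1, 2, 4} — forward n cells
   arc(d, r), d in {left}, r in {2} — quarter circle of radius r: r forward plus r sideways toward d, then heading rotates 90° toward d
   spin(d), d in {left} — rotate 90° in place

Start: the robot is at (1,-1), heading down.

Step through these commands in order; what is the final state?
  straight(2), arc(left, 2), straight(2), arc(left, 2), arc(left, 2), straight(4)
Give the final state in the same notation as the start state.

from: at (1,-1), heading down
t=1 straight(2) ⇒ at (1,-3), heading down
t=2 arc(left, 2) ⇒ at (3,-5), heading right
t=3 straight(2) ⇒ at (5,-5), heading right
t=4 arc(left, 2) ⇒ at (7,-3), heading up
t=5 arc(left, 2) ⇒ at (5,-1), heading left
t=6 straight(4) ⇒ at (1,-1), heading left

at (1,-1), heading left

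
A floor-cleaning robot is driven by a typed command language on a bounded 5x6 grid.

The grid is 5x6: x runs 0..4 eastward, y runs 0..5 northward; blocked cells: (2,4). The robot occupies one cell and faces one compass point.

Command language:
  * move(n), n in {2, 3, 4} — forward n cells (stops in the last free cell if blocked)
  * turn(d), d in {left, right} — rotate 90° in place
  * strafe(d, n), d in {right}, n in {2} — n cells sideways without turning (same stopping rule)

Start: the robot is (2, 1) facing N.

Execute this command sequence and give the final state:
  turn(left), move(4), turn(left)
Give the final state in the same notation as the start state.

begin: (2, 1) facing N
1. turn(left) → (2, 1) facing W
2. move(4) → (0, 1) facing W
3. turn(left) → (0, 1) facing S

(0, 1) facing S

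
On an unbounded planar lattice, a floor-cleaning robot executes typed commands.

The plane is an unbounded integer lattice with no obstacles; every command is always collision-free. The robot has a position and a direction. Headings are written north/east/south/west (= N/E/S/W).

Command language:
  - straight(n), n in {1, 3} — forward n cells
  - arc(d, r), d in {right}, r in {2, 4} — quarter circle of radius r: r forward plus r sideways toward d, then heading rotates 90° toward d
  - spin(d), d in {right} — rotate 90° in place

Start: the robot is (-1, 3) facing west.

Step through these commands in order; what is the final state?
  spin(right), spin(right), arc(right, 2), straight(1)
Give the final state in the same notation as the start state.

from: (-1, 3) facing west
t=1 spin(right) ⇒ (-1, 3) facing north
t=2 spin(right) ⇒ (-1, 3) facing east
t=3 arc(right, 2) ⇒ (1, 1) facing south
t=4 straight(1) ⇒ (1, 0) facing south

(1, 0) facing south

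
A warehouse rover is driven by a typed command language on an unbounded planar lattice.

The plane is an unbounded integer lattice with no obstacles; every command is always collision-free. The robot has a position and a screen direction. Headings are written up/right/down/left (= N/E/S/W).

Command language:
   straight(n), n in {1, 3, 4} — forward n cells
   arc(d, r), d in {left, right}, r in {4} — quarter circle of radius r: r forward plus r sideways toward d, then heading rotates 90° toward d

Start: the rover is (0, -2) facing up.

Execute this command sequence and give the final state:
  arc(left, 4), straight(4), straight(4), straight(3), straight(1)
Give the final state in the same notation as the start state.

(-16, 2) facing left

t0: (0, -2) facing up
step 1 (arc(left, 4)): (-4, 2) facing left
step 2 (straight(4)): (-8, 2) facing left
step 3 (straight(4)): (-12, 2) facing left
step 4 (straight(3)): (-15, 2) facing left
step 5 (straight(1)): (-16, 2) facing left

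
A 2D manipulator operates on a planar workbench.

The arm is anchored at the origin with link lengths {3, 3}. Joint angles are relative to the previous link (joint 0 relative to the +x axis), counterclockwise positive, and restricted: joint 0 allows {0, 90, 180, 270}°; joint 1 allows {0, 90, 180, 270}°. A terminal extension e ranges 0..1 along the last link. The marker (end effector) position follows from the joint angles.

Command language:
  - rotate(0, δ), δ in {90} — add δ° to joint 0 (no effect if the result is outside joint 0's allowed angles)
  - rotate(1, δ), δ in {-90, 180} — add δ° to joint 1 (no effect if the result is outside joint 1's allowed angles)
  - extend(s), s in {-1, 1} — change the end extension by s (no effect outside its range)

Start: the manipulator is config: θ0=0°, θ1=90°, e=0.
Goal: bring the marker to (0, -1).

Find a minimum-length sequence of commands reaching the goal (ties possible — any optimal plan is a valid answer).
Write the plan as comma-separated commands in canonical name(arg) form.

t0: config: θ0=0°, θ1=90°, e=0
[1] after rotate(1, 180): config: θ0=0°, θ1=270°, e=0
[2] after rotate(0, 90): config: θ0=90°, θ1=270°, e=0
[3] after rotate(1, -90): config: θ0=90°, θ1=180°, e=0
[4] after extend(1): config: θ0=90°, θ1=180°, e=1
nothing shorter than 4 reaches the goal.

rotate(1, 180), rotate(0, 90), rotate(1, -90), extend(1)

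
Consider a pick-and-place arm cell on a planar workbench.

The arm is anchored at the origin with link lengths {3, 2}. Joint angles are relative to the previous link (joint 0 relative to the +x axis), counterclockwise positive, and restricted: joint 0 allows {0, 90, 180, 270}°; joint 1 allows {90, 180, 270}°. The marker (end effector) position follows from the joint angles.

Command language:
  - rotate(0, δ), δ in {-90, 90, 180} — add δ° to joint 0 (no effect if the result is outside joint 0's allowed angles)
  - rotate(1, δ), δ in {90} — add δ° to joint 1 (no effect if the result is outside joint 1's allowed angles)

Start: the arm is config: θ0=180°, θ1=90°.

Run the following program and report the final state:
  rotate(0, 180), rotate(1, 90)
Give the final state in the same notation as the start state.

config: θ0=0°, θ1=180°

start: config: θ0=180°, θ1=90°
[1] after rotate(0, 180): config: θ0=0°, θ1=90°
[2] after rotate(1, 90): config: θ0=0°, θ1=180°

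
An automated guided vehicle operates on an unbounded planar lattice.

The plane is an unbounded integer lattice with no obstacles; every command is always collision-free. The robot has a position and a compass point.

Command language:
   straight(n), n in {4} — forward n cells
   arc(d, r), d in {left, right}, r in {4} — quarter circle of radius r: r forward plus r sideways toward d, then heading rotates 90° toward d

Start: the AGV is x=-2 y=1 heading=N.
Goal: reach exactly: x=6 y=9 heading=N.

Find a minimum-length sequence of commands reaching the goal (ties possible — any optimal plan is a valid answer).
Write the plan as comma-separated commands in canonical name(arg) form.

from: x=-2 y=1 heading=N
step 1 (arc(right, 4)): x=2 y=5 heading=E
step 2 (arc(left, 4)): x=6 y=9 heading=N
no 1-step plan works, so 2 is optimal.

arc(right, 4), arc(left, 4)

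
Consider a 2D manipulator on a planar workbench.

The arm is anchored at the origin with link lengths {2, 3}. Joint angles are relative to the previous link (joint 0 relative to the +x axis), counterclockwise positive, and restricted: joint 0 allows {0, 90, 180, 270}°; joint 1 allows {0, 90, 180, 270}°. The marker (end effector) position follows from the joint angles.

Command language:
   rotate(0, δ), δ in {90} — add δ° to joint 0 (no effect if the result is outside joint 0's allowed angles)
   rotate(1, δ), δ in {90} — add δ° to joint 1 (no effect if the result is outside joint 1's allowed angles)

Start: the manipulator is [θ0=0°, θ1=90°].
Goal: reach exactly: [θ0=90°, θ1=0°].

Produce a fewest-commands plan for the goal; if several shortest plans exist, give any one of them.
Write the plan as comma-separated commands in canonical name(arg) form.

from: [θ0=0°, θ1=90°]
t=1 rotate(0, 90) ⇒ [θ0=90°, θ1=90°]
t=2 rotate(1, 90) ⇒ [θ0=90°, θ1=180°]
t=3 rotate(1, 90) ⇒ [θ0=90°, θ1=270°]
t=4 rotate(1, 90) ⇒ [θ0=90°, θ1=0°]
shorter routes all fall short; 4 is best.

rotate(0, 90), rotate(1, 90), rotate(1, 90), rotate(1, 90)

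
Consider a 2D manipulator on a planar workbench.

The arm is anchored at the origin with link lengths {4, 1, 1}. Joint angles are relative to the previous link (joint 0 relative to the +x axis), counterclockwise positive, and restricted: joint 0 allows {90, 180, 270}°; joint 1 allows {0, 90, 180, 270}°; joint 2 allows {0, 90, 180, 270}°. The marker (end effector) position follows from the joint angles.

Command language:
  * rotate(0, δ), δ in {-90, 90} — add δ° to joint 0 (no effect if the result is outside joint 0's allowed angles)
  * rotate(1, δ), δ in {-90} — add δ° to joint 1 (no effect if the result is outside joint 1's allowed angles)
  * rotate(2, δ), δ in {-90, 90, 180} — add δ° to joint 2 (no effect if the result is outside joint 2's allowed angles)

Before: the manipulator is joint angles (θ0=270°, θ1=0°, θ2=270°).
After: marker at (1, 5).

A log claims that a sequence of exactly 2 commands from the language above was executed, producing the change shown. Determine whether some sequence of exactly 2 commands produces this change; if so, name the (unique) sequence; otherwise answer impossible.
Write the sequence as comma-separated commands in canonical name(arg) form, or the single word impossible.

rotate(0, -90), rotate(0, -90)

from: joint angles (θ0=270°, θ1=0°, θ2=270°)
t=1 rotate(0, -90) ⇒ joint angles (θ0=180°, θ1=0°, θ2=270°)
t=2 rotate(0, -90) ⇒ joint angles (θ0=90°, θ1=0°, θ2=270°)
all 36 alternatives checked — unique.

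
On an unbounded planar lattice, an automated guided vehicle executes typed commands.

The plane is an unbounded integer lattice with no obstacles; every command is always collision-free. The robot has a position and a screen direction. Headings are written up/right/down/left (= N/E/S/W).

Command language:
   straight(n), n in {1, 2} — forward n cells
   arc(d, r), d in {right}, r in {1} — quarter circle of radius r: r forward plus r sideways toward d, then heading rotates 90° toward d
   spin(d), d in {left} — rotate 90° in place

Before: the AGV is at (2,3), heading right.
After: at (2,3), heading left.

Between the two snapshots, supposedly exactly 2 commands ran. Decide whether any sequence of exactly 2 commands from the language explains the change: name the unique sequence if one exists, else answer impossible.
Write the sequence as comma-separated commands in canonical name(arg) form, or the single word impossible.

spin(left), spin(left)

key: (2,3) unmoved — no command in the sequence translates
from: at (2,3), heading right
step 1 (spin(left)): at (2,3), heading up
step 2 (spin(left)): at (2,3), heading left
no other 2-command option fits: unique.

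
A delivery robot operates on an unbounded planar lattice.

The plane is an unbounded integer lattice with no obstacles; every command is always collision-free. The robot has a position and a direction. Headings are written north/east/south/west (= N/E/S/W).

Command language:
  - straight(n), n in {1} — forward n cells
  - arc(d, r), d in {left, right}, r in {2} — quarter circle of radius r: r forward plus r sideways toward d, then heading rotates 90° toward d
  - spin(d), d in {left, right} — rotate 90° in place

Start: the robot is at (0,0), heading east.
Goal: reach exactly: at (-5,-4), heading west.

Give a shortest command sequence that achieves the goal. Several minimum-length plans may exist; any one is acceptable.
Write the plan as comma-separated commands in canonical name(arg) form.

spin(left), spin(left), arc(left, 2), arc(right, 2), straight(1)

start: at (0,0), heading east
[1] after spin(left): at (0,0), heading north
[2] after spin(left): at (0,0), heading west
[3] after arc(left, 2): at (-2,-2), heading south
[4] after arc(right, 2): at (-4,-4), heading west
[5] after straight(1): at (-5,-4), heading west
shorter routes all fall short; 5 is best.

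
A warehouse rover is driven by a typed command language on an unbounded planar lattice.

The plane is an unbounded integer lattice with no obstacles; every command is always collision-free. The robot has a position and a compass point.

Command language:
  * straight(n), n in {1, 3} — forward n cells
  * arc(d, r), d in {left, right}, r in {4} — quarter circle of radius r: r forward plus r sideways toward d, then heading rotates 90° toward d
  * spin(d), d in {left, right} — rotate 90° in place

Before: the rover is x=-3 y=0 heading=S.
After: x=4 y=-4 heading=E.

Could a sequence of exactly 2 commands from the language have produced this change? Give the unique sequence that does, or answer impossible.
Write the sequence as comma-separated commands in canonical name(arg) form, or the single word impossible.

key: running straight(3) before arc(left, 4) would end elsewhere — order is forced
begin: x=-3 y=0 heading=S
1. arc(left, 4) → x=1 y=-4 heading=E
2. straight(3) → x=4 y=-4 heading=E
uniquely the one of 36 2-step routes that fits.

arc(left, 4), straight(3)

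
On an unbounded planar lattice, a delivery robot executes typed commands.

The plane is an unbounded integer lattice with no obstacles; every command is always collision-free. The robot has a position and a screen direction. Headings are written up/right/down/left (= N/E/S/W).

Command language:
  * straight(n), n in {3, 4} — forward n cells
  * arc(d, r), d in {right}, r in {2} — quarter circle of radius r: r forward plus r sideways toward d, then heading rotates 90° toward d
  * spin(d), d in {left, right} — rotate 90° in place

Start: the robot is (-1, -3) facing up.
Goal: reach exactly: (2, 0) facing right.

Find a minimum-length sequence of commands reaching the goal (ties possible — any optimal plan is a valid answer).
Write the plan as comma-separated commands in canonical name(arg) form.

straight(3), spin(right), straight(3)

t0: (-1, -3) facing up
t=1 straight(3) ⇒ (-1, 0) facing up
t=2 spin(right) ⇒ (-1, 0) facing right
t=3 straight(3) ⇒ (2, 0) facing right
minimal: 3 command(s), checked below 3.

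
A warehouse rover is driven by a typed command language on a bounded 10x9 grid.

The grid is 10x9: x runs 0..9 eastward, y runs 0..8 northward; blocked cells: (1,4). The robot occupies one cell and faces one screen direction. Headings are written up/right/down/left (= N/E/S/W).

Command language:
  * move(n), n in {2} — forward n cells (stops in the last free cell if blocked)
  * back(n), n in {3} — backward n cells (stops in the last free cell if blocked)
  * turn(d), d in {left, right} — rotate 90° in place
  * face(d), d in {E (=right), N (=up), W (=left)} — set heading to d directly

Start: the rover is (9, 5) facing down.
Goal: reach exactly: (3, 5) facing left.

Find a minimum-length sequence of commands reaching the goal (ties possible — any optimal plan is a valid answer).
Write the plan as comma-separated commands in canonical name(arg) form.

start: (9, 5) facing down
1. face(W) → (9, 5) facing left
2. move(2) → (7, 5) facing left
3. move(2) → (5, 5) facing left
4. move(2) → (3, 5) facing left
shorter routes all fall short; 4 is best.

face(W), move(2), move(2), move(2)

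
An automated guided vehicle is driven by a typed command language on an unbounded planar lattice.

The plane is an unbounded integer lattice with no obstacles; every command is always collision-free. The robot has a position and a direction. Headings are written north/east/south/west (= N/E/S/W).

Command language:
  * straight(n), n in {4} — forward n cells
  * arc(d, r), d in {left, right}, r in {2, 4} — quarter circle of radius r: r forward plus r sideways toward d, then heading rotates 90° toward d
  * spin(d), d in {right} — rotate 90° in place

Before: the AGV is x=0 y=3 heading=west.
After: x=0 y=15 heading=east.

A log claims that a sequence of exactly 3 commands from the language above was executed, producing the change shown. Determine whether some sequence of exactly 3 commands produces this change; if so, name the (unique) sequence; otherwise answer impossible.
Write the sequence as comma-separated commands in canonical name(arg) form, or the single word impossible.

key: cell and facing (now E) both changed — the 3 commands mix motion and turning
begin: x=0 y=3 heading=west
step 1 (arc(right, 4)): x=-4 y=7 heading=north
step 2 (straight(4)): x=-4 y=11 heading=north
step 3 (arc(right, 4)): x=0 y=15 heading=east
uniquely the one of 216 3-step routes that fits.

arc(right, 4), straight(4), arc(right, 4)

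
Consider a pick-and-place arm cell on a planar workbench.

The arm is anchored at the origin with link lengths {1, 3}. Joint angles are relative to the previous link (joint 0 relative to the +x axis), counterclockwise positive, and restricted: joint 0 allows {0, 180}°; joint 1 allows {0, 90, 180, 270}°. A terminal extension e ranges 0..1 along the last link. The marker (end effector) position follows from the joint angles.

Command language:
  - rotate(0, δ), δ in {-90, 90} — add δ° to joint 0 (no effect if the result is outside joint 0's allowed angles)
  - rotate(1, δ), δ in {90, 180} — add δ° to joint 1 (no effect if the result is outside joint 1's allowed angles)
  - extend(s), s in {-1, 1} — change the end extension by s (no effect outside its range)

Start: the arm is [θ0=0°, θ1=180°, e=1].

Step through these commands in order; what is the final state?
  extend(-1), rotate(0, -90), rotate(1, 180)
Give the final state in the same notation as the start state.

[θ0=0°, θ1=0°, e=0]

start: [θ0=0°, θ1=180°, e=1]
[1] after extend(-1): [θ0=0°, θ1=180°, e=0]
[2] after rotate(0, -90): [θ0=0°, θ1=180°, e=0]
[3] after rotate(1, 180): [θ0=0°, θ1=0°, e=0]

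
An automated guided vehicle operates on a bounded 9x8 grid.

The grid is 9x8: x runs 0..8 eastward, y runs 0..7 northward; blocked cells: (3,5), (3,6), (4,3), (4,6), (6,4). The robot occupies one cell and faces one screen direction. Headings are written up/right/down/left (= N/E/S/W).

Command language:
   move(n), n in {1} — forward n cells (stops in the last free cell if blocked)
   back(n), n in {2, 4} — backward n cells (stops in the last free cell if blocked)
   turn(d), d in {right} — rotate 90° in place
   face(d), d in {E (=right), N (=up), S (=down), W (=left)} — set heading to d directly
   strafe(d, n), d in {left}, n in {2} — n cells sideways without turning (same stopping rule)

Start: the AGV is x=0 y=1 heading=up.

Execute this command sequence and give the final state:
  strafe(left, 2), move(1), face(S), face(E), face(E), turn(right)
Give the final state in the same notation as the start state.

begin: x=0 y=1 heading=up
1. strafe(left, 2) → x=0 y=1 heading=up
2. move(1) → x=0 y=2 heading=up
3. face(S) → x=0 y=2 heading=down
4. face(E) → x=0 y=2 heading=right
5. face(E) → x=0 y=2 heading=right
6. turn(right) → x=0 y=2 heading=down

x=0 y=2 heading=down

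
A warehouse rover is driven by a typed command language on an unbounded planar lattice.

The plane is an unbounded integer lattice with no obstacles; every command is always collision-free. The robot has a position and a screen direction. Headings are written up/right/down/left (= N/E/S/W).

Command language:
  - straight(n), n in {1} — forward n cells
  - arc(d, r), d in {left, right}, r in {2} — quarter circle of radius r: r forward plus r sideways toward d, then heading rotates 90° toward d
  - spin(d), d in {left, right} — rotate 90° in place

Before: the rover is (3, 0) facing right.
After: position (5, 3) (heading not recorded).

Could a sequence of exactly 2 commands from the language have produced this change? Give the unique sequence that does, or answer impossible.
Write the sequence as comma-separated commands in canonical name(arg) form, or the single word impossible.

key: running straight(1) before arc(left, 2) would end elsewhere — order is forced
t0: (3, 0) facing right
1. arc(left, 2) → (5, 2) facing up
2. straight(1) → (5, 3) facing up
no rival 2-sequence matches.

arc(left, 2), straight(1)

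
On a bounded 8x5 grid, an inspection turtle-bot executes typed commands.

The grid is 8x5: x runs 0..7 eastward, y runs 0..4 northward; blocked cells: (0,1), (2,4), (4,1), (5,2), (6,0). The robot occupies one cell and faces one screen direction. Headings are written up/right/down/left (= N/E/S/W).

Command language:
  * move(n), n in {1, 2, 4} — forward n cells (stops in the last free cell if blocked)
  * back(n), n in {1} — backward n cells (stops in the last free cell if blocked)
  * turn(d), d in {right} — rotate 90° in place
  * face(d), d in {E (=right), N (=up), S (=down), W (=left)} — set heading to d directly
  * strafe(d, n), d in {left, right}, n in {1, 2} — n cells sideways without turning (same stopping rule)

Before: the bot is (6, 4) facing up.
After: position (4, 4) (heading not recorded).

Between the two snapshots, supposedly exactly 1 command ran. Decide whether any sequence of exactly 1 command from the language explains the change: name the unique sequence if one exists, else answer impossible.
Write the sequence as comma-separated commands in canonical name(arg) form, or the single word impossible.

t0: (6, 4) facing up
step 1 (strafe(left, 2)): (4, 4) facing up
no other 1-command option fits: unique.

strafe(left, 2)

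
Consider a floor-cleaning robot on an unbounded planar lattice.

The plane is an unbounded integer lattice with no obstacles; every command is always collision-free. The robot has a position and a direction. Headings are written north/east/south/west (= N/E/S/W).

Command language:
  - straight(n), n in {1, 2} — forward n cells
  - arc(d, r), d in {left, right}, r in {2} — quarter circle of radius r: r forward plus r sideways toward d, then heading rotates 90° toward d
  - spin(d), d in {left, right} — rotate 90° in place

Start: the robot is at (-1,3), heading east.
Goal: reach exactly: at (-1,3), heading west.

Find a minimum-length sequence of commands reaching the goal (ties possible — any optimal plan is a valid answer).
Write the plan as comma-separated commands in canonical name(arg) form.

initial: at (-1,3), heading east
1. spin(right) → at (-1,3), heading south
2. spin(right) → at (-1,3), heading west
shorter routes all fall short; 2 is best.

spin(right), spin(right)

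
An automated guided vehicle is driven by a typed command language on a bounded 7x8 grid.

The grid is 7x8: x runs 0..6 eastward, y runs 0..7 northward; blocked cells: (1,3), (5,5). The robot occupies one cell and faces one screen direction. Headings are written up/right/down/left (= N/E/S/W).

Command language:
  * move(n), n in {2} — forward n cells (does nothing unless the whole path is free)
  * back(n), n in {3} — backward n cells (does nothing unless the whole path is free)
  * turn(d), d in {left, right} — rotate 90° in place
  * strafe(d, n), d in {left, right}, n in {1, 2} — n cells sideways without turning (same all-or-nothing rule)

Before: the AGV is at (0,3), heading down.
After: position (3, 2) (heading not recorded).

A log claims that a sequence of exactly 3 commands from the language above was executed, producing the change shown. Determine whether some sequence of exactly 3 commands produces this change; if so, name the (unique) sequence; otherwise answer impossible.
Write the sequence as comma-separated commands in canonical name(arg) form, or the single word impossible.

turn(right), strafe(left, 1), back(3)

key: order matters: swapping turn(right) and back(3) lands elsewhere
start: at (0,3), heading down
step 1 (turn(right)): at (0,3), heading left
step 2 (strafe(left, 1)): at (0,2), heading left
step 3 (back(3)): at (3,2), heading left
all 512 alternatives checked — unique.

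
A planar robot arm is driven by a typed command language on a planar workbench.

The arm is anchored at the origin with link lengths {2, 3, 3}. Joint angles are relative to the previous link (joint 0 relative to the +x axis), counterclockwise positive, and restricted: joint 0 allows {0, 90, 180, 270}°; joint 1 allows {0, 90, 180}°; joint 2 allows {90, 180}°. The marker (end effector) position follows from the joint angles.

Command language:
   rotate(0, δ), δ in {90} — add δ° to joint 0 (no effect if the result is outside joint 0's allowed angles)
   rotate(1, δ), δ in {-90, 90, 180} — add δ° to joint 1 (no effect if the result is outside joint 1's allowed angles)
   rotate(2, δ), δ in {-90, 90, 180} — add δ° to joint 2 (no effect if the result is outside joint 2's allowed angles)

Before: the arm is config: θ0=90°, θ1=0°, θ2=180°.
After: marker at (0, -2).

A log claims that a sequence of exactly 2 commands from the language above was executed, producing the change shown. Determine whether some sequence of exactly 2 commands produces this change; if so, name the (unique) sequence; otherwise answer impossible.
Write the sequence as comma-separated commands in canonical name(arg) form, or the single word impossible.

t0: config: θ0=90°, θ1=0°, θ2=180°
[1] after rotate(0, 90): config: θ0=180°, θ1=0°, θ2=180°
[2] after rotate(0, 90): config: θ0=270°, θ1=0°, θ2=180°
no other 2-command option fits: unique.

rotate(0, 90), rotate(0, 90)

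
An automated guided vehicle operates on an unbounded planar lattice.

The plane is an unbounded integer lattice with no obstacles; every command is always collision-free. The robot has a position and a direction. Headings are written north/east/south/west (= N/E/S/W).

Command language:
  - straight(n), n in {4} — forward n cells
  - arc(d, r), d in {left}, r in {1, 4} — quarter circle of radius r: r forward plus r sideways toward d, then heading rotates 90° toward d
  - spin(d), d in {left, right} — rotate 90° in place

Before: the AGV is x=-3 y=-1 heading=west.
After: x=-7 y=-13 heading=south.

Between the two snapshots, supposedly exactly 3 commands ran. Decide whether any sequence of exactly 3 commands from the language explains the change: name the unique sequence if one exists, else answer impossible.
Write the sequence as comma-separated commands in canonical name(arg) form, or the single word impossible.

key: position moved to (-7,-13) AND the heading swung to S — translation plus rotation needed
t0: x=-3 y=-1 heading=west
1. arc(left, 4) → x=-7 y=-5 heading=south
2. straight(4) → x=-7 y=-9 heading=south
3. straight(4) → x=-7 y=-13 heading=south
all 125 alternatives checked — unique.

arc(left, 4), straight(4), straight(4)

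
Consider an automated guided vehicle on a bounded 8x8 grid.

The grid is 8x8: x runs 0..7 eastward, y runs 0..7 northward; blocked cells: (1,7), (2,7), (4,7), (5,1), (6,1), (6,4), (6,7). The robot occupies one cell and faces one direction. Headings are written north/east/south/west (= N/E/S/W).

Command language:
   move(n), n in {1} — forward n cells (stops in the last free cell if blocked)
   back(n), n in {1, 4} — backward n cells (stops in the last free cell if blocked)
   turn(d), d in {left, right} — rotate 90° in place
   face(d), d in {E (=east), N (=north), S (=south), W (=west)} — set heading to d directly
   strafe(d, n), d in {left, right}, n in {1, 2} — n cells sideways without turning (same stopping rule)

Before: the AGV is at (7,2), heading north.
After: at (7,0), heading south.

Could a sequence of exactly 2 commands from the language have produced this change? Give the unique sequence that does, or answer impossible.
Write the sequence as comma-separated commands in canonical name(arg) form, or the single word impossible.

back(4), face(S)

key: running face(S) before back(4) would end elsewhere — order is forced
start: at (7,2), heading north
[1] after back(4): at (7,0), heading north
[2] after face(S): at (7,0), heading south
no rival 2-sequence matches.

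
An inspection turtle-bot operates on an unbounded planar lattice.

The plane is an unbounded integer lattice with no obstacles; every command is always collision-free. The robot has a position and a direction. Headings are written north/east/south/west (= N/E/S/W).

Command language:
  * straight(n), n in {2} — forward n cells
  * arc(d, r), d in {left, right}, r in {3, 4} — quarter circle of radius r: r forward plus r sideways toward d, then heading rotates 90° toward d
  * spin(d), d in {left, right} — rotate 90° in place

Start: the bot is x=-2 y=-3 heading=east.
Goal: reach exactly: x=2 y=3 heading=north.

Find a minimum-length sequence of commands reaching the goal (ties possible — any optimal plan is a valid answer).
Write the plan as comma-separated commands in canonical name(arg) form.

start: x=-2 y=-3 heading=east
[1] after arc(left, 4): x=2 y=1 heading=north
[2] after straight(2): x=2 y=3 heading=north
no 1-step plan works, so 2 is optimal.

arc(left, 4), straight(2)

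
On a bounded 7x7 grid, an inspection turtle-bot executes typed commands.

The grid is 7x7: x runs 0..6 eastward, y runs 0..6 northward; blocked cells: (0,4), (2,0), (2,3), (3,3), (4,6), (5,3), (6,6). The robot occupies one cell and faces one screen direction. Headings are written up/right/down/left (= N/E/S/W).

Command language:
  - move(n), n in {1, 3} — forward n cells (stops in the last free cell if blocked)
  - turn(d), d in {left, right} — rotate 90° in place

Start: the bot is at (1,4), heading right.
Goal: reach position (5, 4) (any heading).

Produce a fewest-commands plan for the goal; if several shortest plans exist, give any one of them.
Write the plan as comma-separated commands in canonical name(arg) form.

move(3), move(1)

t0: at (1,4), heading right
1. move(3) → at (4,4), heading right
2. move(1) → at (5,4), heading right
shorter routes all fall short; 2 is best.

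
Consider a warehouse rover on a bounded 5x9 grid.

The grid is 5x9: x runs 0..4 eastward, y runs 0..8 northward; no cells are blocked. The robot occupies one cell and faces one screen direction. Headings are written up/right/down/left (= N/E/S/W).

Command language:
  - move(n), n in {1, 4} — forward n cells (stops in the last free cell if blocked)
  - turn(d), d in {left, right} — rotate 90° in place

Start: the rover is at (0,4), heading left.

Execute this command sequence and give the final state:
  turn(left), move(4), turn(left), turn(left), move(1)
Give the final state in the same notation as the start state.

at (0,1), heading up

begin: at (0,4), heading left
t=1 turn(left) ⇒ at (0,4), heading down
t=2 move(4) ⇒ at (0,0), heading down
t=3 turn(left) ⇒ at (0,0), heading right
t=4 turn(left) ⇒ at (0,0), heading up
t=5 move(1) ⇒ at (0,1), heading up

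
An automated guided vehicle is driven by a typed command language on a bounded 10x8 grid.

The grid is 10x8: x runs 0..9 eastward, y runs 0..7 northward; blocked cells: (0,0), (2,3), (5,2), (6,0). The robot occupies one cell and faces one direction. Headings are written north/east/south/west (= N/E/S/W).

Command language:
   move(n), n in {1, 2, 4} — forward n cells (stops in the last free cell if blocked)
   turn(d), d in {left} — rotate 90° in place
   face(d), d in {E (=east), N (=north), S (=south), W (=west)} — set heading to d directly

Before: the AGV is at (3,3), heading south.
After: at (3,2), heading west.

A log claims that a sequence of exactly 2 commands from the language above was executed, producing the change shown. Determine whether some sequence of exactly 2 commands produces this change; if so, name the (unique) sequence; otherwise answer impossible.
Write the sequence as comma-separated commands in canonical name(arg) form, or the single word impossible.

move(1), face(W)

key: position moved to (3,2) AND the heading swung to W — translation plus rotation needed
initial: at (3,3), heading south
[1] after move(1): at (3,2), heading south
[2] after face(W): at (3,2), heading west
uniquely the one of 64 2-step routes that fits.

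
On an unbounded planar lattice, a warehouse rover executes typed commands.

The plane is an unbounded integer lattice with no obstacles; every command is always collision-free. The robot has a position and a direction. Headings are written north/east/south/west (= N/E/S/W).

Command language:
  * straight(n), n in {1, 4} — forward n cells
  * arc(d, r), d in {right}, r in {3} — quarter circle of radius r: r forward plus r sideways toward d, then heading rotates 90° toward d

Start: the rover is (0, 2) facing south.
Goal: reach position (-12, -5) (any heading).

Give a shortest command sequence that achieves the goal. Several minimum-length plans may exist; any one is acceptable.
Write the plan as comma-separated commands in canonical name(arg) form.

straight(4), arc(right, 3), straight(4), straight(4), straight(1)

t0: (0, 2) facing south
t=1 straight(4) ⇒ (0, -2) facing south
t=2 arc(right, 3) ⇒ (-3, -5) facing west
t=3 straight(4) ⇒ (-7, -5) facing west
t=4 straight(4) ⇒ (-11, -5) facing west
t=5 straight(1) ⇒ (-12, -5) facing west
no 4-step plan works, so 5 is optimal.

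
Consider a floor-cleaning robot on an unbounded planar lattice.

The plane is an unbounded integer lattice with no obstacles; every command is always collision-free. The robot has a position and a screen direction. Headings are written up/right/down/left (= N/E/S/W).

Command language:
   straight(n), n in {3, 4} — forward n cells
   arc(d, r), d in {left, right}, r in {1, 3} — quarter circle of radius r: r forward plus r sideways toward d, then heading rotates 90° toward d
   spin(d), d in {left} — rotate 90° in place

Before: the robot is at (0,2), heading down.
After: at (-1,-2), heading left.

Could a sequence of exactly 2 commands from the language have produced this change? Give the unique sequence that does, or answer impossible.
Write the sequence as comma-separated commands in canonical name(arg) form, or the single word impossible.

straight(3), arc(right, 1)

key: position moved to (-1,-2) AND the heading swung to W — translation plus rotation needed
start: at (0,2), heading down
[1] after straight(3): at (0,-1), heading down
[2] after arc(right, 1): at (-1,-2), heading left
no other 2-command option fits: unique.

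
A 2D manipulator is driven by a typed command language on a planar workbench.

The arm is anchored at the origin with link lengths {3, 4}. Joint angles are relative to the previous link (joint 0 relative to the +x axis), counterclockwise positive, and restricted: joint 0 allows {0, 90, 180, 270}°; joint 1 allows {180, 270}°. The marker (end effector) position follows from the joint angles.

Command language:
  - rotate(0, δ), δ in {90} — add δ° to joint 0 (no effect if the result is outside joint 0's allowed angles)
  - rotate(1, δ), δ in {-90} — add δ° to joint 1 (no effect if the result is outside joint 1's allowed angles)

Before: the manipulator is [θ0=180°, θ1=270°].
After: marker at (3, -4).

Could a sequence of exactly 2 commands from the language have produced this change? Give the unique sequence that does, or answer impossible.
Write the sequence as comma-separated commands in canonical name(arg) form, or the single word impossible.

begin: [θ0=180°, θ1=270°]
[1] after rotate(0, 90): [θ0=270°, θ1=270°]
[2] after rotate(0, 90): [θ0=0°, θ1=270°]
all 4 alternatives checked — unique.

rotate(0, 90), rotate(0, 90)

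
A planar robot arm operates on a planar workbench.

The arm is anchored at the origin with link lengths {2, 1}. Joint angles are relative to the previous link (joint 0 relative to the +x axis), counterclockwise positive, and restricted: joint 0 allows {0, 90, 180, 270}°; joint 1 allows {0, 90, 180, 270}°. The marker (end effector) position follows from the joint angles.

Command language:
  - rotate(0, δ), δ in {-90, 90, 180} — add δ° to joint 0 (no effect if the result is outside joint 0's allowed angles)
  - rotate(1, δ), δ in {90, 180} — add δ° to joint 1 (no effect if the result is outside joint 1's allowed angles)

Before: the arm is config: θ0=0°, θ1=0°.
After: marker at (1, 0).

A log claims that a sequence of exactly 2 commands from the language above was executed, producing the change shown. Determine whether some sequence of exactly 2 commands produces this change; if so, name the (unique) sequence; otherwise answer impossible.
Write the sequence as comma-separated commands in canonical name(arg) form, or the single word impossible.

rotate(1, 90), rotate(1, 90)

initial: config: θ0=0°, θ1=0°
step 1 (rotate(1, 90)): config: θ0=0°, θ1=90°
step 2 (rotate(1, 90)): config: θ0=0°, θ1=180°
uniquely the one of 25 2-step routes that fits.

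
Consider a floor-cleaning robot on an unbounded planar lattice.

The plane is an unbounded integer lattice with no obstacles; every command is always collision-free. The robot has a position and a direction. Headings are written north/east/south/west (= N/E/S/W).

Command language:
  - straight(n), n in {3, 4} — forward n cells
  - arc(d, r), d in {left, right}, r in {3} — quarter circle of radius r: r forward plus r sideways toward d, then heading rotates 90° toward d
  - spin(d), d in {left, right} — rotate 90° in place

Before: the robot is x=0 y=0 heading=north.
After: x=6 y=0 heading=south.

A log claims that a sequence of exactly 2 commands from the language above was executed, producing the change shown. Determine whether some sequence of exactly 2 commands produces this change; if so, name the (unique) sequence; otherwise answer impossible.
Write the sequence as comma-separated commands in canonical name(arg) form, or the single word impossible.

arc(right, 3), arc(right, 3)

key: position moved to (6,0) AND the heading swung to S — translation plus rotation needed
begin: x=0 y=0 heading=north
1. arc(right, 3) → x=3 y=3 heading=east
2. arc(right, 3) → x=6 y=0 heading=south
no other 2-command option fits: unique.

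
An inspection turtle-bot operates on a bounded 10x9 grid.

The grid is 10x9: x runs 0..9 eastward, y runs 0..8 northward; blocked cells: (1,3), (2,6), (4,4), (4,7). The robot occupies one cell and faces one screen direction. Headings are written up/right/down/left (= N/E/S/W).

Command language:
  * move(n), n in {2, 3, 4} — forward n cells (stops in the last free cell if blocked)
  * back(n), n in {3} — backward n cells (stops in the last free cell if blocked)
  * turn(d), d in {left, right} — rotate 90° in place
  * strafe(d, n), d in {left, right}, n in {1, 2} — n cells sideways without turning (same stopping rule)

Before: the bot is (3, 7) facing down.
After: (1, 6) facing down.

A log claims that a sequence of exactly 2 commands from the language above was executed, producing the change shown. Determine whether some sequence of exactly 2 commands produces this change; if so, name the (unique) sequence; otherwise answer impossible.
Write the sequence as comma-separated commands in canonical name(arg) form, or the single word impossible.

impossible

checked all 2-command options: none fits.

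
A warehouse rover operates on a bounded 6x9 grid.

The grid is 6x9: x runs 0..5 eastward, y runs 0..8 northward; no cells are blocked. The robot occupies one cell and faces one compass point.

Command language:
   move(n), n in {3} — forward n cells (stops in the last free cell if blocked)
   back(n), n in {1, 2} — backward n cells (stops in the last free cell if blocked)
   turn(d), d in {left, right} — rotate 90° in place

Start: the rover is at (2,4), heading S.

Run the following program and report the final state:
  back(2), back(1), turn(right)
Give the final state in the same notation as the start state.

at (2,7), heading W

start: at (2,4), heading S
[1] after back(2): at (2,6), heading S
[2] after back(1): at (2,7), heading S
[3] after turn(right): at (2,7), heading W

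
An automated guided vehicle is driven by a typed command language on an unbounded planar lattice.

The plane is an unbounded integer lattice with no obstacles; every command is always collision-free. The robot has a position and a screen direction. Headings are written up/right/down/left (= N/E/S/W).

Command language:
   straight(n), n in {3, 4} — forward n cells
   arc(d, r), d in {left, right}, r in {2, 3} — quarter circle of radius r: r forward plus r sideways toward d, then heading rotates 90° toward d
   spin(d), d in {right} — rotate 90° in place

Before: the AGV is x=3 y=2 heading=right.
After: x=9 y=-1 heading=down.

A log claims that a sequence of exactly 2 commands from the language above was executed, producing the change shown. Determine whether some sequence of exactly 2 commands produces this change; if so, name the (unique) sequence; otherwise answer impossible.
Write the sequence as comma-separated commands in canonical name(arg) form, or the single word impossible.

straight(3), arc(right, 3)

key: position moved to (9,-1) AND the heading swung to S — translation plus rotation needed
from: x=3 y=2 heading=right
t=1 straight(3) ⇒ x=6 y=2 heading=right
t=2 arc(right, 3) ⇒ x=9 y=-1 heading=down
no other 2-command option fits: unique.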